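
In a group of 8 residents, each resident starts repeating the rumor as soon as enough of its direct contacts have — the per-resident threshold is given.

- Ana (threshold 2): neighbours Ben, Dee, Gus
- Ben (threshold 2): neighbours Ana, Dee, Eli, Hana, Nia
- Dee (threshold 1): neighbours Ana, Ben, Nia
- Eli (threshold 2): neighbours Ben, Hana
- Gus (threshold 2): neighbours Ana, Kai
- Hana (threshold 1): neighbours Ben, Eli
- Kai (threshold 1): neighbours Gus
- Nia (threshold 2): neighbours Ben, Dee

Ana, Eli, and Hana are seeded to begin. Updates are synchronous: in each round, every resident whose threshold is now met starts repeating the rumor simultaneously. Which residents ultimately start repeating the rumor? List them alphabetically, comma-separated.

Ana, Ben, Dee, Eli, Hana, Nia

Round 1 — Ana, Eli, Hana start repeating the rumor (initial).
Round 2 — checking thresholds:
  Ben: 3 of 5 neighbours ≥ 2, starts repeating the rumor.
  Dee: 1 of 3 neighbours ≥ 1, starts repeating the rumor.
  Gus: 1 of 2 neighbours < 2, below threshold.
Round 3 — checking thresholds:
  Gus: 1 of 2 neighbours < 2, below threshold.
  Nia: 2 of 2 neighbours ≥ 2, starts repeating the rumor.
Round 4 — no new spreads; cascade stops.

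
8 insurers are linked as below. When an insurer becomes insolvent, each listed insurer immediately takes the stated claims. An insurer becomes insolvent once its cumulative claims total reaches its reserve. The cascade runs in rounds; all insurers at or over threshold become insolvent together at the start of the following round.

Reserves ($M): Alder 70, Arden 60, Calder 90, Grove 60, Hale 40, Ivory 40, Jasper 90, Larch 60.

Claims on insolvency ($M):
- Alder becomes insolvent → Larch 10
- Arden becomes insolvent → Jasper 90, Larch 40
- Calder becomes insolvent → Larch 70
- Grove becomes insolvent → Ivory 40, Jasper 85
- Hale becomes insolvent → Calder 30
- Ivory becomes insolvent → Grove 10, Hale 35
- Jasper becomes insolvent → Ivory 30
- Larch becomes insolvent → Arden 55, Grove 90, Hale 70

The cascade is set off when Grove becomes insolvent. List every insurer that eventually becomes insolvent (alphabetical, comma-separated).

Round 1 — Grove becomes insolvent (initial).
  Ivory: +40 → 40 ≥ 40
  Jasper: +85 → 85 < 90
Round 2 — Ivory becomes insolvent.
  Hale: +35 → 35 < 40
No further insolvencies.

Grove, Ivory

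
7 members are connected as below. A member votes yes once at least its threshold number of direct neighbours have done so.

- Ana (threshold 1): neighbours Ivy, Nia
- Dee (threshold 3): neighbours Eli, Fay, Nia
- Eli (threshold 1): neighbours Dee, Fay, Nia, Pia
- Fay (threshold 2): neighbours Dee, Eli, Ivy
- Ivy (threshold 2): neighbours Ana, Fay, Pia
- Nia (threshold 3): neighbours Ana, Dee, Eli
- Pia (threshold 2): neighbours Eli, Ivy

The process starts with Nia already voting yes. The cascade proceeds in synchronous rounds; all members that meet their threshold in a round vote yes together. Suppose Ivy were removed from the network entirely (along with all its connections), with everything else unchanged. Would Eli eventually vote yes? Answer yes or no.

yes

With Ivy removed:
Round 1 — Nia votes yes (initial).
Round 2 — checking thresholds:
  Ana: 1 of 1 neighbours ≥ 1, votes yes.
  Dee: 1 of 3 neighbours < 3, not yet.
  Eli: 1 of 4 neighbours ≥ 1, votes yes.
Round 3 — no new yes votes; cascade stops.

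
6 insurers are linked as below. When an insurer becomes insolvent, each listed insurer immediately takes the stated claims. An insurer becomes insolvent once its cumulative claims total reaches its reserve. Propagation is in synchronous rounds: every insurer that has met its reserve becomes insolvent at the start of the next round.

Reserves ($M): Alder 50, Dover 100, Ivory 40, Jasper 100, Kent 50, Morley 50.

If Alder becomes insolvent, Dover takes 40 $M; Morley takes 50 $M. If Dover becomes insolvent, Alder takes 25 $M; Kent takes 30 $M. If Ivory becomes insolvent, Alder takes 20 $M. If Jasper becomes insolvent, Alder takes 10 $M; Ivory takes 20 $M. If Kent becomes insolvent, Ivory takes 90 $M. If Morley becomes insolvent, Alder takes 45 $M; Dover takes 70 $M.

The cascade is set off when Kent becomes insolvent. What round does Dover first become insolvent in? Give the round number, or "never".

never

Round 1 — Kent becomes insolvent (initial).
  Ivory: +90 → 90 ≥ 40
Round 2 — Ivory becomes insolvent.
  Alder: +20 → 20 < 50
No further insolvencies.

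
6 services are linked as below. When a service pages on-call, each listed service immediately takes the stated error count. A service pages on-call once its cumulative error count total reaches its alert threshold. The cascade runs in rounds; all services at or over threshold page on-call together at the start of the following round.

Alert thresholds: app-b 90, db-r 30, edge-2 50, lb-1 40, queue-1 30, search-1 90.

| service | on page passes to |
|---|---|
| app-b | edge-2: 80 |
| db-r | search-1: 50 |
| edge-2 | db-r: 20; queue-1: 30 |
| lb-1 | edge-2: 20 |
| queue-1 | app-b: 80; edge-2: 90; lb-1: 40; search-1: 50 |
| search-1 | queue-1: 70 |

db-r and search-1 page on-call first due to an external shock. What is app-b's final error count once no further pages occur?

Round 1 — db-r, search-1 page on-call (initial).
  queue-1: +70 → 70 ≥ 30
Round 2 — queue-1 pages on-call.
  app-b: +80 → 80 < 90
  edge-2: +90 → 90 ≥ 50
  lb-1: +40 → 40 ≥ 40
Round 3 — edge-2, lb-1 page on-call.
No further pages.

80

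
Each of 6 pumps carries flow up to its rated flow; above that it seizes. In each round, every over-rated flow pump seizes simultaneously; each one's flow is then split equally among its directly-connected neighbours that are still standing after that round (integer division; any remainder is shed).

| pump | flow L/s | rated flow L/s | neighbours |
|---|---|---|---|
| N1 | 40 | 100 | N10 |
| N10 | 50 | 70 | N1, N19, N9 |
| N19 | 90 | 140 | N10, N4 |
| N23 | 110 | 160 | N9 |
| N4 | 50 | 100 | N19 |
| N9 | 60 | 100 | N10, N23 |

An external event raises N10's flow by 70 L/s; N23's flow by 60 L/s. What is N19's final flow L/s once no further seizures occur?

Round 1 — N10 at 120 > 70; N23 at 170 > 160. N10, N23 seize.
  N10 sheds 120 L/s to N1, N19, N9: 40 each.
    N1: 40+40 = 80 ≤ 100
    N19: 90+40 = 130 ≤ 140
    N9: 60+40 = 100 ≤ 100
  N23 sheds 170 L/s to N9: 170 each.
    N9: 100+170 = 270 > 100
Round 2 — N9 seizes.
  N9 sheds 270 L/s: no online neighbours, lost.
No further seizures.

130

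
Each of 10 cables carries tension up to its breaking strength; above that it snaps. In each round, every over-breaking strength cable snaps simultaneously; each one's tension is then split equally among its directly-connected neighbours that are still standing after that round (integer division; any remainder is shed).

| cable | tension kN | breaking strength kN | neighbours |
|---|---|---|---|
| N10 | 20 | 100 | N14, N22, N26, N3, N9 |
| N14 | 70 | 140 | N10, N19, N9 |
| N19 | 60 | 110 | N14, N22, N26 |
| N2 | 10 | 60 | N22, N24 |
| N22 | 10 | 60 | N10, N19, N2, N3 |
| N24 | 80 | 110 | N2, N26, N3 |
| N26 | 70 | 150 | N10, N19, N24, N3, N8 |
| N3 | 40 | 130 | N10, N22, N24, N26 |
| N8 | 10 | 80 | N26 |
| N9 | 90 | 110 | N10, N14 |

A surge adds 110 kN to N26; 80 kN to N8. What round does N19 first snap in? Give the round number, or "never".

5

Round 1 — N26 at 180 > 150; N8 at 90 > 80. N26, N8 snap.
  N26 sheds 180 kN to N10, N19, N24, N3: 45 each.
    N10: 20+45 = 65 ≤ 100
    N19: 60+45 = 105 ≤ 110
    N24: 80+45 = 125 > 110
    N3: 40+45 = 85 ≤ 130
  N8 sheds 90 kN: no online neighbours, lost.
Round 2 — N24 snaps.
  N24 sheds 125 kN to N2, N3: 62 each (1 lost).
    N2: 10+62 = 72 > 60
    N3: 85+62 = 147 > 130
Round 3 — N2, N3 snap.
  N2 sheds 72 kN to N22: 72 each.
    N22: 10+72 = 82 > 60
  N3 sheds 147 kN to N10, N22: 73 each (1 lost).
    N10: 65+73 = 138 > 100
    N22: 82+73 = 155 > 60
Round 4 — N10, N22 snap.
  N10 sheds 138 kN to N14, N9: 69 each.
    N14: 70+69 = 139 ≤ 140
    N9: 90+69 = 159 > 110
  N22 sheds 155 kN to N19: 155 each.
    N19: 105+155 = 260 > 110
Round 5 — N19, N9 snap.
  N19 sheds 260 kN to N14: 260 each.
    N14: 139+260 = 399 > 140
  N9 sheds 159 kN to N14: 159 each.
    N14: 399+159 = 558 > 140
Round 6 — N14 snaps.
  N14 sheds 558 kN: no online neighbours, lost.
No further breaks.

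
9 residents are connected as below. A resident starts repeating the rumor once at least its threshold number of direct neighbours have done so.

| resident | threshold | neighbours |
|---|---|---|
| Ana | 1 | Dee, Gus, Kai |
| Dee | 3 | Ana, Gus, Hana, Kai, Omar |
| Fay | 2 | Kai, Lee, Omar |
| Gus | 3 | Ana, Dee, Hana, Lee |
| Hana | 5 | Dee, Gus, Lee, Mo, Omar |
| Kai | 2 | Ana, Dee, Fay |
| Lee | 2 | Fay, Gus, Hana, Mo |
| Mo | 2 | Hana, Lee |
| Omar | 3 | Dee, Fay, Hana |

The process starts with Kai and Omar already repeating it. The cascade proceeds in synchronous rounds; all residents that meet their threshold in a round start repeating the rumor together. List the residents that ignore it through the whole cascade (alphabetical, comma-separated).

Gus, Hana, Lee, Mo

Round 1 — Kai, Omar start repeating the rumor (initial).
Round 2 — checking thresholds:
  Ana: 1 of 3 neighbours ≥ 1, starts repeating the rumor.
  Dee: 2 of 5 neighbours < 3, not yet.
  Fay: 2 of 3 neighbours ≥ 2, starts repeating the rumor.
  Hana: 1 of 5 neighbours < 5, not yet.
Round 3 — checking thresholds:
  Dee: 3 of 5 neighbours ≥ 3, starts repeating the rumor.
  Gus: 1 of 4 neighbours < 3, not yet.
  Hana: 1 of 5 neighbours < 5, not yet.
  Lee: 1 of 4 neighbours < 2, not yet.
Round 4 — no new spreads; cascade stops.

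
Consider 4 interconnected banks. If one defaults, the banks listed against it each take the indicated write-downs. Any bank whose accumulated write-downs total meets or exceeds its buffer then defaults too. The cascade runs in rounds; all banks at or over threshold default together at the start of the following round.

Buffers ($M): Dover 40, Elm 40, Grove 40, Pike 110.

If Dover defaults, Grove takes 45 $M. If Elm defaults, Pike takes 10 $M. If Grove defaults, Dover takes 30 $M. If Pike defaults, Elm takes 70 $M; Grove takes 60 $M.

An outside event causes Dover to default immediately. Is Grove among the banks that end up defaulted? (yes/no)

Round 1 — Dover defaults (initial).
  Grove: +45 → 45 ≥ 40
Round 2 — Grove defaults.
No further defaults.

yes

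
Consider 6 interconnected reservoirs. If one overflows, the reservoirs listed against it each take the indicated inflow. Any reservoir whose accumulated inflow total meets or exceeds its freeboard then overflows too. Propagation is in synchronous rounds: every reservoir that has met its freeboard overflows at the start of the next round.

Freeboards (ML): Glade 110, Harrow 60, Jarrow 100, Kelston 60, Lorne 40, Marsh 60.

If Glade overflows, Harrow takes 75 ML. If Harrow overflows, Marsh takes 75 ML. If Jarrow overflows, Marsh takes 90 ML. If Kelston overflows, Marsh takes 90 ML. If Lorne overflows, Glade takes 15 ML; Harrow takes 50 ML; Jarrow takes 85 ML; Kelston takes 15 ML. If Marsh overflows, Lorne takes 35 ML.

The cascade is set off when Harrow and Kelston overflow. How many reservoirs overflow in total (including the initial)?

Round 1 — Harrow, Kelston overflow (initial).
  Marsh: +75+90 → 165 ≥ 60
Round 2 — Marsh overflows.
  Lorne: +35 → 35 < 40
No further overflows.

3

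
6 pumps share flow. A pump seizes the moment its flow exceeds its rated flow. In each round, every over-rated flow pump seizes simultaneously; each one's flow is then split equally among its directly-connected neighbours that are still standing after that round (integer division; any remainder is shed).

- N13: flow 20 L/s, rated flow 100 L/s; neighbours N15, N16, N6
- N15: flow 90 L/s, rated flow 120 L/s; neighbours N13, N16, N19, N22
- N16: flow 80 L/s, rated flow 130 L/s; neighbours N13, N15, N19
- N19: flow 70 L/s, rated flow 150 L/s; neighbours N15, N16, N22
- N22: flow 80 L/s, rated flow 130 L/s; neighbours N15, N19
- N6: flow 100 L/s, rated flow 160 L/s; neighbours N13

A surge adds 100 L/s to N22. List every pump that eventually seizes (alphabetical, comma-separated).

N13, N15, N16, N19, N22, N6

Round 1 — N22 at 180 > 130. N22 seizes.
  N22 sheds 180 L/s to N15, N19: 90 each.
    N15: 90+90 = 180 > 120
    N19: 70+90 = 160 > 150
Round 2 — N15, N19 seize.
  N15 sheds 180 L/s to N13, N16: 90 each.
    N13: 20+90 = 110 > 100
    N16: 80+90 = 170 > 130
  N19 sheds 160 L/s to N16: 160 each.
    N16: 170+160 = 330 > 130
Round 3 — N13, N16 seize.
  N13 sheds 110 L/s to N6: 110 each.
    N6: 100+110 = 210 > 160
  N16 sheds 330 L/s: no online neighbours, lost.
Round 4 — N6 seizes.
  N6 sheds 210 L/s: no online neighbours, lost.
No further seizures.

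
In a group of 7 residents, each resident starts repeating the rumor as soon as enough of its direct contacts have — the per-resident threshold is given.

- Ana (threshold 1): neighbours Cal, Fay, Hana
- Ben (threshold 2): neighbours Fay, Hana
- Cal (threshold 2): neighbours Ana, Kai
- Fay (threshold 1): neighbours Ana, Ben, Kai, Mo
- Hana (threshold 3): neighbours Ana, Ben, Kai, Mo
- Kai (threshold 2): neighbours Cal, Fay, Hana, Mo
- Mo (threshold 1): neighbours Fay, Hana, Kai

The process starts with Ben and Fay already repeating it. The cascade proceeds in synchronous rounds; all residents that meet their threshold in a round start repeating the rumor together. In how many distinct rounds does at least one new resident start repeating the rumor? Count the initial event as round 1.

4

Round 1 — Ben, Fay start repeating the rumor (initial).
Round 2 — checking thresholds:
  Ana: 1 of 3 neighbours ≥ 1, starts repeating the rumor.
  Hana: 1 of 4 neighbours < 3, holds.
  Kai: 1 of 4 neighbours < 2, holds.
  Mo: 1 of 3 neighbours ≥ 1, starts repeating the rumor.
Round 3 — checking thresholds:
  Cal: 1 of 2 neighbours < 2, holds.
  Hana: 3 of 4 neighbours ≥ 3, starts repeating the rumor.
  Kai: 2 of 4 neighbours ≥ 2, starts repeating the rumor.
Round 4 — checking thresholds:
  Cal: 2 of 2 neighbours ≥ 2, starts repeating the rumor.
Round 5 — no new spreads; cascade stops.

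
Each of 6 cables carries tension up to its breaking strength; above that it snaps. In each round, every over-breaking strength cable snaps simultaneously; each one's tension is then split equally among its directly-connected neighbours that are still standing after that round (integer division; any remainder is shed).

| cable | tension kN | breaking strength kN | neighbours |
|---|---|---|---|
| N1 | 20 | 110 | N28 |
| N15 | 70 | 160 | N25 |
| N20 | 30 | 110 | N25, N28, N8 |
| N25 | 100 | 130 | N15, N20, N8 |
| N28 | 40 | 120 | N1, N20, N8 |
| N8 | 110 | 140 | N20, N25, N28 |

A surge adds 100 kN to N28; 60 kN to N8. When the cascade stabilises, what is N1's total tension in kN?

90

Round 1 — N28 at 140 > 120; N8 at 170 > 140. N28, N8 snap.
  N28 sheds 140 kN to N1, N20: 70 each.
    N1: 20+70 = 90 ≤ 110
    N20: 30+70 = 100 ≤ 110
  N8 sheds 170 kN to N20, N25: 85 each.
    N20: 100+85 = 185 > 110
    N25: 100+85 = 185 > 130
Round 2 — N20, N25 snap.
  N20 sheds 185 kN: no online neighbours, lost.
  N25 sheds 185 kN to N15: 185 each.
    N15: 70+185 = 255 > 160
Round 3 — N15 snaps.
  N15 sheds 255 kN: no online neighbours, lost.
No further breaks.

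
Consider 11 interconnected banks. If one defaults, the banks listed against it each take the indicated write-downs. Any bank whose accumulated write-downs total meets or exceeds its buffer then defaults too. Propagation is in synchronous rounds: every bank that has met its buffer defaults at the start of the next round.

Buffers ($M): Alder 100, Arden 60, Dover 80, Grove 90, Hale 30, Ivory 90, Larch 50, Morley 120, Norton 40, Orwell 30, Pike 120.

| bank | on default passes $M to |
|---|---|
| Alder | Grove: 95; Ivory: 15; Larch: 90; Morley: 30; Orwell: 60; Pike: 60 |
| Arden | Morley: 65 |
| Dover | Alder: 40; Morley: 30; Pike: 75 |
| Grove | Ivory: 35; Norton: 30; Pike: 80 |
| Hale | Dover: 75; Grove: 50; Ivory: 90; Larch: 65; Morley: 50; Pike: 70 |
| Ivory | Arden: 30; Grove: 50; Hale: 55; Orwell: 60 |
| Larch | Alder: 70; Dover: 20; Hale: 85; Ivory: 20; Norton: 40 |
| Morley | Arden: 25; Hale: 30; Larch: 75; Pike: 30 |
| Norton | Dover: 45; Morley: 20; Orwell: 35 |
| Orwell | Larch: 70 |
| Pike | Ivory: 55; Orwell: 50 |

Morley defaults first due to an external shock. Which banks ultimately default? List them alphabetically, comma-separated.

Alder, Dover, Grove, Hale, Ivory, Larch, Morley, Norton, Orwell, Pike

Round 1 — Morley defaults (initial).
  Arden: +25 → 25 < 60
  Hale: +30 → 30 ≥ 30
  Larch: +75 → 75 ≥ 50
  Pike: +30 → 30 < 120
Round 2 — Hale, Larch default.
  Alder: +70 → 70 < 100
  Dover: +75+20 → 95 ≥ 80
  Grove: +50 → 50 < 90
  Ivory: +90+20 → 110 ≥ 90
  Norton: +40 → 40 ≥ 40
  Pike: +70 → 100 < 120
Round 3 — Dover, Ivory, Norton default.
  Alder: +40 → 110 ≥ 100
  Arden: +30 → 55 < 60
  Grove: +50 → 100 ≥ 90
  Orwell: +60+35 → 95 ≥ 30
  Pike: +75 → 175 ≥ 120
Round 4 — Alder, Grove, Orwell, Pike default.
No further defaults.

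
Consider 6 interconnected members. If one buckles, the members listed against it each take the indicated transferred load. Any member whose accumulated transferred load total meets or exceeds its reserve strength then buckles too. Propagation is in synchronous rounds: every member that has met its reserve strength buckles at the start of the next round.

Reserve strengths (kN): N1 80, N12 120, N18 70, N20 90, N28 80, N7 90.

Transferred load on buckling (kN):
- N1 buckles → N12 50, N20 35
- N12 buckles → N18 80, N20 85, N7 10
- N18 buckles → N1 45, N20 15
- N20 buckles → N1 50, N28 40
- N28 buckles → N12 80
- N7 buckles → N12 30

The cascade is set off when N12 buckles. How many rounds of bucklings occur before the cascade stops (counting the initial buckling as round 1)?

Round 1 — N12 buckles (initial).
  N18: +80 → 80 ≥ 70
  N20: +85 → 85 < 90
  N7: +10 → 10 < 90
Round 2 — N18 buckles.
  N1: +45 → 45 < 80
  N20: +15 → 100 ≥ 90
Round 3 — N20 buckles.
  N1: +50 → 95 ≥ 80
  N28: +40 → 40 < 80
Round 4 — N1 buckles.
No further bucklings.

4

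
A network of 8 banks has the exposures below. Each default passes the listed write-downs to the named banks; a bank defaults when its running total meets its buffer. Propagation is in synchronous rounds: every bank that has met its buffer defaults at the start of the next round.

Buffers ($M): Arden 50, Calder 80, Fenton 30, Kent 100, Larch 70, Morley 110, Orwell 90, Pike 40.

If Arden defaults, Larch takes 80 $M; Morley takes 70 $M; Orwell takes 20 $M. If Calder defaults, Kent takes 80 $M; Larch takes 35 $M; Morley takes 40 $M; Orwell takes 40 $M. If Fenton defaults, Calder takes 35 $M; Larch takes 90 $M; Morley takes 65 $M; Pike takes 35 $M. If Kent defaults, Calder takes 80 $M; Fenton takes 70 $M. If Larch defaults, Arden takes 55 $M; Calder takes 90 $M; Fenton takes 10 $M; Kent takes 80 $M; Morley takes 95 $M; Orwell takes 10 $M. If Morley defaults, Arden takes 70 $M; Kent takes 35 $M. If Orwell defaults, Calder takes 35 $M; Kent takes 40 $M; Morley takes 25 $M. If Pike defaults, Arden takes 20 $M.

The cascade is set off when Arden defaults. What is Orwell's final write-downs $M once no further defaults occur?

70

Round 1 — Arden defaults (initial).
  Larch: +80 → 80 ≥ 70
  Morley: +70 → 70 < 110
  Orwell: +20 → 20 < 90
Round 2 — Larch defaults.
  Calder: +90 → 90 ≥ 80
  Fenton: +10 → 10 < 30
  Kent: +80 → 80 < 100
  Morley: +95 → 165 ≥ 110
  Orwell: +10 → 30 < 90
Round 3 — Calder, Morley default.
  Kent: +80+35 → 195 ≥ 100
  Orwell: +40 → 70 < 90
Round 4 — Kent defaults.
  Fenton: +70 → 80 ≥ 30
Round 5 — Fenton defaults.
  Pike: +35 → 35 < 40
No further defaults.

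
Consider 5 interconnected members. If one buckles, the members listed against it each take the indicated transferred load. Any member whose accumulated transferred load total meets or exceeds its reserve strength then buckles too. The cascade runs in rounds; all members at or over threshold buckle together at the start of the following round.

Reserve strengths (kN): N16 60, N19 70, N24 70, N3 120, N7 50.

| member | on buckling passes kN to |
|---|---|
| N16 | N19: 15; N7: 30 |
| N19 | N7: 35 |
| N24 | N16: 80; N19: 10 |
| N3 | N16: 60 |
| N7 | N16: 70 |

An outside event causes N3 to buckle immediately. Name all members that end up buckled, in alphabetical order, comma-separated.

N16, N3

Round 1 — N3 buckles (initial).
  N16: +60 → 60 ≥ 60
Round 2 — N16 buckles.
  N19: +15 → 15 < 70
  N7: +30 → 30 < 50
No further bucklings.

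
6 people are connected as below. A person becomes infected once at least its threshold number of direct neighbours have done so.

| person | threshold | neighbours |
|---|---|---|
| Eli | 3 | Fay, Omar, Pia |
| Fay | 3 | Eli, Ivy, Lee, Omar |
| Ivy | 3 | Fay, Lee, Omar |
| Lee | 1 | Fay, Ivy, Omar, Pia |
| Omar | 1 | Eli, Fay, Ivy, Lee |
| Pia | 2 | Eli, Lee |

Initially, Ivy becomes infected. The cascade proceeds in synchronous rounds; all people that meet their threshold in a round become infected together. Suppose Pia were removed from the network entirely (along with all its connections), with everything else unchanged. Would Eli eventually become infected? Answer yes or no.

With Pia removed:
Round 1 — Ivy becomes infected (initial).
Round 2 — checking thresholds:
  Fay: 1 of 4 neighbours < 3, below threshold.
  Lee: 1 of 3 neighbours ≥ 1, becomes infected.
  Omar: 1 of 4 neighbours ≥ 1, becomes infected.
Round 3 — checking thresholds:
  Eli: 1 of 2 neighbours < 3, below threshold.
  Fay: 3 of 4 neighbours ≥ 3, becomes infected.
Round 4 — no new infections; cascade stops.

no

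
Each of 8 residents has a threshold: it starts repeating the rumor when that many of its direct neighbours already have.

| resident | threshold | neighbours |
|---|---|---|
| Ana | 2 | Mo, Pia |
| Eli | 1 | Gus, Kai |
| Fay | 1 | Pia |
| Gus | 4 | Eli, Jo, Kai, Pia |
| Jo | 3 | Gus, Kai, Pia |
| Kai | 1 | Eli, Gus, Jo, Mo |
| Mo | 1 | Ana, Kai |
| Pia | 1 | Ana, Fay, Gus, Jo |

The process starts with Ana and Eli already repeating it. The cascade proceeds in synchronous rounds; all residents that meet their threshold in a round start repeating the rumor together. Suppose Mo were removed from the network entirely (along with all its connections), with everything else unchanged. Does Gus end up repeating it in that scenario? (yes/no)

no

With Mo removed:
Round 1 — Ana, Eli start repeating the rumor (initial).
Round 2 — checking thresholds:
  Gus: 1 of 4 neighbours < 4, holds.
  Kai: 1 of 3 neighbours ≥ 1, starts repeating the rumor.
  Pia: 1 of 4 neighbours ≥ 1, starts repeating the rumor.
Round 3 — checking thresholds:
  Fay: 1 of 1 neighbours ≥ 1, starts repeating the rumor.
  Gus: 3 of 4 neighbours < 4, holds.
  Jo: 2 of 3 neighbours < 3, holds.
Round 4 — no new spreads; cascade stops.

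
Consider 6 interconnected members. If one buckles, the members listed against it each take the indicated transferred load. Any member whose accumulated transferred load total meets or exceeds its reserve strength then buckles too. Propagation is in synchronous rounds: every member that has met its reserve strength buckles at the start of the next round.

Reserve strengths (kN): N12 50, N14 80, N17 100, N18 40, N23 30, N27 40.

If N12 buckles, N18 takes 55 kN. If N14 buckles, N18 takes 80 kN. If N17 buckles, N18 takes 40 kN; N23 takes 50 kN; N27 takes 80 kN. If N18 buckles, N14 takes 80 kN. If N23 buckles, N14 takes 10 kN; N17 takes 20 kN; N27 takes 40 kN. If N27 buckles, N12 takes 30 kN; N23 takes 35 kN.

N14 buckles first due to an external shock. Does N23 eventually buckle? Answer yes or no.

Round 1 — N14 buckles (initial).
  N18: +80 → 80 ≥ 40
Round 2 — N18 buckles.
No further bucklings.

no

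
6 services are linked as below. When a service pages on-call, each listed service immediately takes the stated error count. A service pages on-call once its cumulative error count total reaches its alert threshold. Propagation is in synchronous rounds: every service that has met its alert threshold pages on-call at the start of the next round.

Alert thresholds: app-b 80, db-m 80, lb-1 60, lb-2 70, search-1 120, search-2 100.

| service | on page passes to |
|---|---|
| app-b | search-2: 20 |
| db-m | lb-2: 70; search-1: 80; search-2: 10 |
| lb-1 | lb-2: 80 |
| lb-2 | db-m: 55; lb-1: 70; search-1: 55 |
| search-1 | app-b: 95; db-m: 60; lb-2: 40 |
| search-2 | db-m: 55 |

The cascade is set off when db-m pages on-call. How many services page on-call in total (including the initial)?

5

Round 1 — db-m pages on-call (initial).
  lb-2: +70 → 70 ≥ 70
  search-1: +80 → 80 < 120
  search-2: +10 → 10 < 100
Round 2 — lb-2 pages on-call.
  lb-1: +70 → 70 ≥ 60
  search-1: +55 → 135 ≥ 120
Round 3 — lb-1, search-1 page on-call.
  app-b: +95 → 95 ≥ 80
Round 4 — app-b pages on-call.
  search-2: +20 → 30 < 100
No further pages.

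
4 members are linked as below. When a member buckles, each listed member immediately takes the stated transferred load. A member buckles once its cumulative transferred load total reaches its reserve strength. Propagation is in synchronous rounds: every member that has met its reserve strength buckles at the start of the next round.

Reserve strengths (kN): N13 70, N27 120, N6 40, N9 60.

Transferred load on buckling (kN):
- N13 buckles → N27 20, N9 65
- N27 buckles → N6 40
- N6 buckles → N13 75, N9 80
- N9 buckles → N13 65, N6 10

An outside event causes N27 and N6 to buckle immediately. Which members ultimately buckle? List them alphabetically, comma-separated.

Round 1 — N27, N6 buckle (initial).
  N13: +75 → 75 ≥ 70
  N9: +80 → 80 ≥ 60
Round 2 — N13, N9 buckle.
No further bucklings.

N13, N27, N6, N9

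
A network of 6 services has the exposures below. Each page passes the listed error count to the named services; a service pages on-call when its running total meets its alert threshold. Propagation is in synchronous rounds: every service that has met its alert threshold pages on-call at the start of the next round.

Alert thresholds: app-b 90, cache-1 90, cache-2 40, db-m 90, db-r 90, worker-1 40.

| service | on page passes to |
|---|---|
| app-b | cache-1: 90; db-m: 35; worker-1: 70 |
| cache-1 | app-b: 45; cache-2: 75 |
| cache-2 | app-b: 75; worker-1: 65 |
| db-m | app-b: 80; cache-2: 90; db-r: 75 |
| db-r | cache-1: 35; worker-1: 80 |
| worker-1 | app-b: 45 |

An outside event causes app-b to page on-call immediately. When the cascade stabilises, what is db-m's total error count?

35

Round 1 — app-b pages on-call (initial).
  cache-1: +90 → 90 ≥ 90
  db-m: +35 → 35 < 90
  worker-1: +70 → 70 ≥ 40
Round 2 — cache-1, worker-1 page on-call.
  cache-2: +75 → 75 ≥ 40
Round 3 — cache-2 pages on-call.
No further pages.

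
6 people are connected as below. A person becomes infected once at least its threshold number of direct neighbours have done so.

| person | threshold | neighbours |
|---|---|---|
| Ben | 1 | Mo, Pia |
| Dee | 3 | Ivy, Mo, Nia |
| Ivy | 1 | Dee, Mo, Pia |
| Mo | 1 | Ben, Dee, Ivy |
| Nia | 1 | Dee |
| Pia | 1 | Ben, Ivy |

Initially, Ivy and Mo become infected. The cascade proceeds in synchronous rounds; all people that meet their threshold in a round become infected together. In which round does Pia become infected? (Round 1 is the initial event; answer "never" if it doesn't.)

Round 1 — Ivy, Mo become infected (initial).
Round 2 — checking thresholds:
  Ben: 1 of 2 neighbours ≥ 1, becomes infected.
  Dee: 2 of 3 neighbours < 3, holds.
  Pia: 1 of 2 neighbours ≥ 1, becomes infected.
Round 3 — no new infections; cascade stops.

2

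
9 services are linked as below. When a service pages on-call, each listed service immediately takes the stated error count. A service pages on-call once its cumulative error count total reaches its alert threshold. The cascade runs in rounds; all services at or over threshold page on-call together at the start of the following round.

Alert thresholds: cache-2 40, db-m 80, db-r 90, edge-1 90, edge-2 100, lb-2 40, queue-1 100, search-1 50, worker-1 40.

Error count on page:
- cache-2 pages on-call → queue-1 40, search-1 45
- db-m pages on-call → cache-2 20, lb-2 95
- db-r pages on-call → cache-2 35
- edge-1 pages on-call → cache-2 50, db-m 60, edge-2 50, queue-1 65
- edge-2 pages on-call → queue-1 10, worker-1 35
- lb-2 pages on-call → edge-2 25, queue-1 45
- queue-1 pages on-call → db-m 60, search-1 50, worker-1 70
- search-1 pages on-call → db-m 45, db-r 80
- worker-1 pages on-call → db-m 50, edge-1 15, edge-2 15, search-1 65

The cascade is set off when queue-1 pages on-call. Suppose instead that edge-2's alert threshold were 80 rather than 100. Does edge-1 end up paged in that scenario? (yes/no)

With edge-2's alert threshold at 80:
Round 1 — queue-1 pages on-call (initial).
  db-m: +60 → 60 < 80
  search-1: +50 → 50 ≥ 50
  worker-1: +70 → 70 ≥ 40
Round 2 — search-1, worker-1 page on-call.
  db-m: +45+50 → 155 ≥ 80
  db-r: +80 → 80 < 90
  edge-1: +15 → 15 < 90
  edge-2: +15 → 15 < 80
Round 3 — db-m pages on-call.
  cache-2: +20 → 20 < 40
  lb-2: +95 → 95 ≥ 40
Round 4 — lb-2 pages on-call.
  edge-2: +25 → 40 < 80
No further pages.

no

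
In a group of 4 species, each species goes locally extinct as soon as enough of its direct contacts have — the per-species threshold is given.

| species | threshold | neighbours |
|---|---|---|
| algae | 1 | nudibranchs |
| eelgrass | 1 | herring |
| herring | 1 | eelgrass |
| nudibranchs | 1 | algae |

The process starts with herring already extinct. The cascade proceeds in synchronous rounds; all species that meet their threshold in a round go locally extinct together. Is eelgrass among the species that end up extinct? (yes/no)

Round 1 — herring goes locally extinct (initial).
Round 2 — checking thresholds:
  eelgrass: 1 of 1 neighbours ≥ 1, goes locally extinct.
Round 3 — no new extinctions; cascade stops.

yes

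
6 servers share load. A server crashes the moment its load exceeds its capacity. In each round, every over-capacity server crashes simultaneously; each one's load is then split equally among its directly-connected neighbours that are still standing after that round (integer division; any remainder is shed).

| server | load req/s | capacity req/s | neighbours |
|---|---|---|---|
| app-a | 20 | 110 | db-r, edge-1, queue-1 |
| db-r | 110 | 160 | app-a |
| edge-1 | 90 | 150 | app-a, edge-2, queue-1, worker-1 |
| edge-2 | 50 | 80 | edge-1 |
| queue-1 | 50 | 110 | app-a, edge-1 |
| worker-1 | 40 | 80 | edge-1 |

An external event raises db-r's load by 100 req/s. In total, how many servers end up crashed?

6

Round 1 — db-r at 210 > 160. db-r crashes.
  db-r sheds 210 req/s to app-a: 210 each.
    app-a: 20+210 = 230 > 110
Round 2 — app-a crashes.
  app-a sheds 230 req/s to edge-1, queue-1: 115 each.
    edge-1: 90+115 = 205 > 150
    queue-1: 50+115 = 165 > 110
Round 3 — edge-1, queue-1 crash.
  edge-1 sheds 205 req/s to edge-2, worker-1: 102 each (1 lost).
    edge-2: 50+102 = 152 > 80
    worker-1: 40+102 = 142 > 80
  queue-1 sheds 165 req/s: no online neighbours, lost.
Round 4 — edge-2, worker-1 crash.
  edge-2 sheds 152 req/s: no online neighbours, lost.
  worker-1 sheds 142 req/s: no online neighbours, lost.
No further crashes.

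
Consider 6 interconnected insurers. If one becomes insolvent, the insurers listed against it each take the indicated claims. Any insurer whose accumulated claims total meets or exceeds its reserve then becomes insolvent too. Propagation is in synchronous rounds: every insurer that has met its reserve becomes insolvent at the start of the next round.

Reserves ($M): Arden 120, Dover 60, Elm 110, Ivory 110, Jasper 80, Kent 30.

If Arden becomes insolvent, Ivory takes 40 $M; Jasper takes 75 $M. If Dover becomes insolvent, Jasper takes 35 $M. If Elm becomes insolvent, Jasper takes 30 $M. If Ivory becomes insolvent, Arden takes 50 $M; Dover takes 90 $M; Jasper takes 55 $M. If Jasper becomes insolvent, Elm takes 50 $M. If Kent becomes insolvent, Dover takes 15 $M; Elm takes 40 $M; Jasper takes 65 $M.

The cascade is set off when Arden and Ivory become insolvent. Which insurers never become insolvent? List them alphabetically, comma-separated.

Round 1 — Arden, Ivory become insolvent (initial).
  Dover: +90 → 90 ≥ 60
  Jasper: +75+55 → 130 ≥ 80
Round 2 — Dover, Jasper become insolvent.
  Elm: +50 → 50 < 110
No further insolvencies.

Elm, Kent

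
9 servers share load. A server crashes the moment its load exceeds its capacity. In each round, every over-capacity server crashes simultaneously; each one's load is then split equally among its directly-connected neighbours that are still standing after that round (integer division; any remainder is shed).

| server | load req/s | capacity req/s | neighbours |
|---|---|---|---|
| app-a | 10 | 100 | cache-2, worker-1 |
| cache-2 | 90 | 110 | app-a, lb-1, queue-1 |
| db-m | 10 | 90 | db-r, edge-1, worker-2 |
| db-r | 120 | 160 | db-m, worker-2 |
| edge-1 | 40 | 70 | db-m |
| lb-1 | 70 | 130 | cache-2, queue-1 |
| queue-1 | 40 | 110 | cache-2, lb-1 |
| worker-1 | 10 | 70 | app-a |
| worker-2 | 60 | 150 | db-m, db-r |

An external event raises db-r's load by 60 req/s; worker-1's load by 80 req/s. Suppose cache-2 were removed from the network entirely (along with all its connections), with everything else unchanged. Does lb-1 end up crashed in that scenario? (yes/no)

With cache-2 removed:
Round 1 — db-r at 180 > 160; worker-1 at 90 > 70. db-r, worker-1 crash.
  db-r sheds 180 req/s to db-m, worker-2: 90 each.
    db-m: 10+90 = 100 > 90
    worker-2: 60+90 = 150 ≤ 150
  worker-1 sheds 90 req/s to app-a: 90 each.
    app-a: 10+90 = 100 ≤ 100
Round 2 — db-m crashes.
  db-m sheds 100 req/s to edge-1, worker-2: 50 each.
    edge-1: 40+50 = 90 > 70
    worker-2: 150+50 = 200 > 150
Round 3 — edge-1, worker-2 crash.
  edge-1 sheds 90 req/s: no online neighbours, lost.
  worker-2 sheds 200 req/s: no online neighbours, lost.
No further crashes.

no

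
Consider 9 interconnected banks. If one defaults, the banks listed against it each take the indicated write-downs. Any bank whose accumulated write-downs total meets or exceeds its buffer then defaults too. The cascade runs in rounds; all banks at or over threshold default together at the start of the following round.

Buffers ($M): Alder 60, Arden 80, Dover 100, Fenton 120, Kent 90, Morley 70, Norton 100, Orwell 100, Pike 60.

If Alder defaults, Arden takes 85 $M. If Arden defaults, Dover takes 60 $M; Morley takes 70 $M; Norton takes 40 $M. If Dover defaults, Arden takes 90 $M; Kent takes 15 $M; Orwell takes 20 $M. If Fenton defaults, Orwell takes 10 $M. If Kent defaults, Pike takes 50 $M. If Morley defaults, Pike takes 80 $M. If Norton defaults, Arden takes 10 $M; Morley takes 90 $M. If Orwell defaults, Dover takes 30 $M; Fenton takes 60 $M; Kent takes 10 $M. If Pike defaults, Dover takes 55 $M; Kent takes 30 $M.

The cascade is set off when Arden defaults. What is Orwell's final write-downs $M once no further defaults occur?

20

Round 1 — Arden defaults (initial).
  Dover: +60 → 60 < 100
  Morley: +70 → 70 ≥ 70
  Norton: +40 → 40 < 100
Round 2 — Morley defaults.
  Pike: +80 → 80 ≥ 60
Round 3 — Pike defaults.
  Dover: +55 → 115 ≥ 100
  Kent: +30 → 30 < 90
Round 4 — Dover defaults.
  Kent: +15 → 45 < 90
  Orwell: +20 → 20 < 100
No further defaults.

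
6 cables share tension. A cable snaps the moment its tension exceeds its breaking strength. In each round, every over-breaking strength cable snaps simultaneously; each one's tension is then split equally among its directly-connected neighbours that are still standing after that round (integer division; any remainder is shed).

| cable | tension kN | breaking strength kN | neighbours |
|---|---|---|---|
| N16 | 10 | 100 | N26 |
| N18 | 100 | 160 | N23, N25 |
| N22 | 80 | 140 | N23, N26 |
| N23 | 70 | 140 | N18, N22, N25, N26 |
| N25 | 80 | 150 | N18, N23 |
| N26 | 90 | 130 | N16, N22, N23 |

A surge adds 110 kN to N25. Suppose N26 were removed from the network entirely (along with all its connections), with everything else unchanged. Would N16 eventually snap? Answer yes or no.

With N26 removed:
Round 1 — N25 at 190 > 150. N25 snaps.
  N25 sheds 190 kN to N18, N23: 95 each.
    N18: 100+95 = 195 > 160
    N23: 70+95 = 165 > 140
Round 2 — N18, N23 snap.
  N18 sheds 195 kN: no online neighbours, lost.
  N23 sheds 165 kN to N22: 165 each.
    N22: 80+165 = 245 > 140
Round 3 — N22 snaps.
  N22 sheds 245 kN: no online neighbours, lost.
No further breaks.

no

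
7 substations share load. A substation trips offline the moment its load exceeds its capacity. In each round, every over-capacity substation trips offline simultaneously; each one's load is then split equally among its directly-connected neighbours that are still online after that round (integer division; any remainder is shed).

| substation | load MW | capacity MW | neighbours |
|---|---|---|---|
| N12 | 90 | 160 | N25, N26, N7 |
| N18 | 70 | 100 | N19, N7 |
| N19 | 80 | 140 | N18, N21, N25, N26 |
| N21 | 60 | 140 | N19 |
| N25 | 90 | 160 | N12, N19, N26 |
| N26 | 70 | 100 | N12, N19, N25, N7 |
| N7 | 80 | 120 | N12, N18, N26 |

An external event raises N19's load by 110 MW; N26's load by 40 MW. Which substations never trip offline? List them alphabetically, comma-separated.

Round 1 — N19 at 190 > 140; N26 at 110 > 100. N19, N26 trip offline.
  N19 sheds 190 MW to N18, N21, N25: 63 each (1 lost).
    N18: 70+63 = 133 > 100
    N21: 60+63 = 123 ≤ 140
    N25: 90+63 = 153 ≤ 160
  N26 sheds 110 MW to N12, N25, N7: 36 each (2 lost).
    N12: 90+36 = 126 ≤ 160
    N25: 153+36 = 189 > 160
    N7: 80+36 = 116 ≤ 120
Round 2 — N18, N25 trip offline.
  N18 sheds 133 MW to N7: 133 each.
    N7: 116+133 = 249 > 120
  N25 sheds 189 MW to N12: 189 each.
    N12: 126+189 = 315 > 160
Round 3 — N12, N7 trip offline.
  N12 sheds 315 MW: no online neighbours, lost.
  N7 sheds 249 MW: no online neighbours, lost.
No further trips.

N21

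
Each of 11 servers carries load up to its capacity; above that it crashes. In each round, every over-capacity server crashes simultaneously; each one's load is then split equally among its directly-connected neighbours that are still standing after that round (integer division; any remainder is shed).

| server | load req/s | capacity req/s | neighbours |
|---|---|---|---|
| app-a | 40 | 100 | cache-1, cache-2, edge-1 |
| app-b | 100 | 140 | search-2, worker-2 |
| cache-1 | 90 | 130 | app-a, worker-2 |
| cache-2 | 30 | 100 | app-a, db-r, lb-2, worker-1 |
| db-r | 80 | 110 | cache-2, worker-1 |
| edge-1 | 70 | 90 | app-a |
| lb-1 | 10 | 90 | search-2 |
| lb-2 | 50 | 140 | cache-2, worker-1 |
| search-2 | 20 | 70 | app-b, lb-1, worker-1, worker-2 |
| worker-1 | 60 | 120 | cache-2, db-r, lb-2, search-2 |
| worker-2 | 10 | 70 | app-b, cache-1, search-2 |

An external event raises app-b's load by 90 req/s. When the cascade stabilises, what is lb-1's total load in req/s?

Round 1 — app-b at 190 > 140. app-b crashes.
  app-b sheds 190 req/s to search-2, worker-2: 95 each.
    search-2: 20+95 = 115 > 70
    worker-2: 10+95 = 105 > 70
Round 2 — search-2, worker-2 crash.
  search-2 sheds 115 req/s to lb-1, worker-1: 57 each (1 lost).
    lb-1: 10+57 = 67 ≤ 90
    worker-1: 60+57 = 117 ≤ 120
  worker-2 sheds 105 req/s to cache-1: 105 each.
    cache-1: 90+105 = 195 > 130
Round 3 — cache-1 crashes.
  cache-1 sheds 195 req/s to app-a: 195 each.
    app-a: 40+195 = 235 > 100
Round 4 — app-a crashes.
  app-a sheds 235 req/s to cache-2, edge-1: 117 each (1 lost).
    cache-2: 30+117 = 147 > 100
    edge-1: 70+117 = 187 > 90
Round 5 — cache-2, edge-1 crash.
  cache-2 sheds 147 req/s to db-r, lb-2, worker-1: 49 each.
    db-r: 80+49 = 129 > 110
    lb-2: 50+49 = 99 ≤ 140
    worker-1: 117+49 = 166 > 120
  edge-1 sheds 187 req/s: no online neighbours, lost.
Round 6 — db-r, worker-1 crash.
  db-r sheds 129 req/s: no online neighbours, lost.
  worker-1 sheds 166 req/s to lb-2: 166 each.
    lb-2: 99+166 = 265 > 140
Round 7 — lb-2 crashes.
  lb-2 sheds 265 req/s: no online neighbours, lost.
No further crashes.

67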